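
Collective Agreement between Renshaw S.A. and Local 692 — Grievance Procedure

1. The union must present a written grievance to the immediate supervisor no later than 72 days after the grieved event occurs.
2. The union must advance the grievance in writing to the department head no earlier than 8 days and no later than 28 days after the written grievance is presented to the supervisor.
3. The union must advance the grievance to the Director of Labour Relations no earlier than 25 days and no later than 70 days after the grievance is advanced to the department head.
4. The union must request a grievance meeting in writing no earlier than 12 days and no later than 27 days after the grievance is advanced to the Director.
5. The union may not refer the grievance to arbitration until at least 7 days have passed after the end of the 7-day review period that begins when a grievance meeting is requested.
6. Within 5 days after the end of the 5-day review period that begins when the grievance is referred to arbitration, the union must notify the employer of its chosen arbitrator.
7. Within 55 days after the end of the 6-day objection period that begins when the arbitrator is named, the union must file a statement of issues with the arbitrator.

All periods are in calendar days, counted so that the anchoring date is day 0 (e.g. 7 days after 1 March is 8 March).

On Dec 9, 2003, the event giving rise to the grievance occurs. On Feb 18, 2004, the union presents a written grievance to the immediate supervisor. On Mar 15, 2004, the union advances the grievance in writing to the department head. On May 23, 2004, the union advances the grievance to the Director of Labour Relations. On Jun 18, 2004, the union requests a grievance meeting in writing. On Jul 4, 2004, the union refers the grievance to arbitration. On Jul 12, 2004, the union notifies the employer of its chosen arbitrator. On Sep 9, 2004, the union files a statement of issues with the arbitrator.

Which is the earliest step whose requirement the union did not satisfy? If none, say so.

None — every step was satisfied

Step 1: 72 days after Dec 9, 2003 (when the grieved event occurs) is Feb 19, 2004; Feb 18, 2004 is within that limit.
Step 2: the window is 8–28 days after Feb 18, 2004 (when the written grievance is presented to the supervisor), so Feb 26, 2004 through Mar 17, 2004; done Mar 15, 2004 — within the window.
Step 3: the window is 25–70 days after Mar 15, 2004 (when the grievance is advanced to the department head), so Apr 9, 2004 through May 24, 2004; done May 23, 2004, which is between those dates.
Step 4: the window is 12–27 days after May 23, 2004 (when the grievance is advanced to the Director), so Jun 4, 2004 through Jun 19, 2004; Jun 18, 2004 falls inside that range.
Step 5: the earliest permitted date is 7 days after Jun 25, 2004 (end of the 7-day review period, which began when a grievance meeting is requested on Jun 18, 2004), i.e. Jul 2, 2004; done Jul 4, 2004 — permitted.
Step 6: 5 days after Jul 9, 2004 (end of the 5-day review period, which began when the grievance is referred to arbitration on Jul 4, 2004) is Jul 14, 2004; Jul 12, 2004 is within that limit.
Step 7: 55 days after Jul 18, 2004 (end of the 6-day objection period, which began when the arbitrator is named on Jul 12, 2004) is Sep 11, 2004; done Sep 9, 2004 — timely.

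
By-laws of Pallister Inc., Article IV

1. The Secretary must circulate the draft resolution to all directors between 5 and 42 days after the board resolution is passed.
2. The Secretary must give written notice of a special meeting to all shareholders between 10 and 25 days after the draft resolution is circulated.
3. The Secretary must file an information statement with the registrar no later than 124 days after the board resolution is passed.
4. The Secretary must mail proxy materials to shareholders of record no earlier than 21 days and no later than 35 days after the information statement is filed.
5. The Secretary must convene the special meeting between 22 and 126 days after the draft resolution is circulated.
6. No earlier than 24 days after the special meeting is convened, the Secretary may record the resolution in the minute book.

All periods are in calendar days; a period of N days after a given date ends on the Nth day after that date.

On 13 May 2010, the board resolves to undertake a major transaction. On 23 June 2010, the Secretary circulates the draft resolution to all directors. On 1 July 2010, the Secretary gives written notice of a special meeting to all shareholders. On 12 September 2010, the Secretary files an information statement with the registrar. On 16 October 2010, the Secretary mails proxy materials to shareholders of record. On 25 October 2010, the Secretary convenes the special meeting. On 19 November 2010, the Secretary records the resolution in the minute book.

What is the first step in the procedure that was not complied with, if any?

Step 2

Step 1 — 5 and 42 days from 13 May 2010 (when the board resolution is passed) are 18 May 2010 and 24 June 2010 respectively; done 23 June 2010 — within the window.
Step 2 — 10 and 25 days from 23 June 2010 (when the draft resolution is circulated) are 3 July 2010 and 18 July 2010 respectively; 1 July 2010 is 2 days too early.
The analysis stops there.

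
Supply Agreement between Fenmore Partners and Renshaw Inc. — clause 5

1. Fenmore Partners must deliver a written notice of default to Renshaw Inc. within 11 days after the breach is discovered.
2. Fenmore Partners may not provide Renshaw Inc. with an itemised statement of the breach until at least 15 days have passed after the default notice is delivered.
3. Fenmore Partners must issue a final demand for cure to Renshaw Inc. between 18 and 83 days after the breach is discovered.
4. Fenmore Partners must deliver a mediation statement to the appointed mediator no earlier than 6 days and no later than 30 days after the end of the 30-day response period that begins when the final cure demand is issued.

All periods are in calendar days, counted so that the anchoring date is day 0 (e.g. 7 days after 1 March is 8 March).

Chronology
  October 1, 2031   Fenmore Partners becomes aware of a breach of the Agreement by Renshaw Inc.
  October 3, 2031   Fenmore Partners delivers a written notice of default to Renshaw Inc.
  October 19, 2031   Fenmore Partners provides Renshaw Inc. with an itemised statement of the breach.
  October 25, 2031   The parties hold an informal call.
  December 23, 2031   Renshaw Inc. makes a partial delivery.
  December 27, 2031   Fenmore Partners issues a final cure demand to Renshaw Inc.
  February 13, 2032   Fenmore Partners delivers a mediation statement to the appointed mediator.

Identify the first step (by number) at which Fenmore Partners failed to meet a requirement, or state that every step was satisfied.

Step 3

Step 1 — counting 11 days from October 1, 2031 (when the breach is discovered) gives a deadline of October 12, 2031; October 3, 2031 is within that limit.
Step 2 — must wait 15 days from October 3, 2031 (when the default notice is delivered), so not before October 18, 2031; done October 19, 2031, after the minimum wait.
Step 3 — 18 and 83 days from October 1, 2031 (when the breach is discovered) are October 19, 2031 and December 23, 2031 respectively; December 27, 2031 is 4 days past the end of the window.
That is the first point of non-compliance.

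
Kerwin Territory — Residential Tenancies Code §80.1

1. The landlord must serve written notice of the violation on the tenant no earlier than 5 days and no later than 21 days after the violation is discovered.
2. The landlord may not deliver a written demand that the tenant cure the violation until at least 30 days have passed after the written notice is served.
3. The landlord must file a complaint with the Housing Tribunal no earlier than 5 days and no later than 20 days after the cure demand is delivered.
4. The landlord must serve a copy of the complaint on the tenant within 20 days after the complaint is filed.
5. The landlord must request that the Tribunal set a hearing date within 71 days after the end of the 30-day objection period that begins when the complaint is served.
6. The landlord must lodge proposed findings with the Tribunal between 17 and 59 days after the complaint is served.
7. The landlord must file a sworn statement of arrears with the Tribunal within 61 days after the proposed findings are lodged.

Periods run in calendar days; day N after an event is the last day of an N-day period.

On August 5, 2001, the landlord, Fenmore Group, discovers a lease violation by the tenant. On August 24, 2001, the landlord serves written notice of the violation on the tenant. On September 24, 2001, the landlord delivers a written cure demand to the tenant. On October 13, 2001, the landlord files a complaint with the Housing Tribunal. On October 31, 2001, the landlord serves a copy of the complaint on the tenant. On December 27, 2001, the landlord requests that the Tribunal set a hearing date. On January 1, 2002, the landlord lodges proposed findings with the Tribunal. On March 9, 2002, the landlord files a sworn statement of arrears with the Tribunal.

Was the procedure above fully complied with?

(1) the permitted window runs from August 5, 2001 + 5 = August 10, 2001 to August 5, 2001 + 21 = August 26, 2001; done August 24, 2001, which is between those dates.
(2) permitted from August 24, 2001 + 30 days = September 23, 2001 onward; done September 24, 2001, after the minimum wait.
(3) the permitted window runs from September 24, 2001 + 5 = September 29, 2001 to September 24, 2001 + 20 = October 14, 2001; done October 13, 2001 — within the window.
(4) due by October 13, 2001 + 20 days = November 2, 2001; done October 31, 2001 — timely.
(5) due by November 30, 2001 + 71 days = February 9, 2002; completed December 27, 2001, before the deadline.
(6) the permitted window runs from October 31, 2001 + 17 = November 17, 2001 to October 31, 2001 + 59 = December 29, 2001; January 1, 2002 is 3 days past the end of the window.

No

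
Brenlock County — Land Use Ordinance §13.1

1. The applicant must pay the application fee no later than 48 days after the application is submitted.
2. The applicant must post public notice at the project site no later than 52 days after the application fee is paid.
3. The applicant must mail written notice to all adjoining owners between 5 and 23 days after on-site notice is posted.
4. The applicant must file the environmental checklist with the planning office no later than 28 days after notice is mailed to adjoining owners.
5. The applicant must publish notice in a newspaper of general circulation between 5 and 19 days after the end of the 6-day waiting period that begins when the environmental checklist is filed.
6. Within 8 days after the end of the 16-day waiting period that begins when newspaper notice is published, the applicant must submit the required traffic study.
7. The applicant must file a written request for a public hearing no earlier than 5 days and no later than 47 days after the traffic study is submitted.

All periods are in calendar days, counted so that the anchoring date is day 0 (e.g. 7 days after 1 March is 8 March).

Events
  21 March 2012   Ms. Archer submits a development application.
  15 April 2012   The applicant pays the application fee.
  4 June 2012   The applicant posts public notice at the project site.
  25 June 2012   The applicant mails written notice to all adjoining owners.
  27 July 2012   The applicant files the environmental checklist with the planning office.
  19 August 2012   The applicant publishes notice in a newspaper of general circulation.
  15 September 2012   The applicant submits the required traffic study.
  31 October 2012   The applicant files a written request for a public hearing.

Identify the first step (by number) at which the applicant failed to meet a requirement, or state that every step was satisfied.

Step 4

Step 1 — counting 48 days from 21 March 2012 (when the application is submitted) gives a deadline of 8 May 2012; done 15 April 2012 — timely.
Step 2 — counting 52 days from 15 April 2012 (when the application fee is paid) gives a deadline of 6 June 2012; done 4 June 2012 — timely.
Step 3 — 5 and 23 days from 4 June 2012 (when on-site notice is posted) are 9 June 2012 and 27 June 2012 respectively; done 25 June 2012, which is between those dates.
Step 4 — counting 28 days from 25 June 2012 (when notice is mailed to adjoining owners) gives a deadline of 23 July 2012; not done until 27 July 2012, 4 days after the deadline.
The procedure was therefore not followed at step 4.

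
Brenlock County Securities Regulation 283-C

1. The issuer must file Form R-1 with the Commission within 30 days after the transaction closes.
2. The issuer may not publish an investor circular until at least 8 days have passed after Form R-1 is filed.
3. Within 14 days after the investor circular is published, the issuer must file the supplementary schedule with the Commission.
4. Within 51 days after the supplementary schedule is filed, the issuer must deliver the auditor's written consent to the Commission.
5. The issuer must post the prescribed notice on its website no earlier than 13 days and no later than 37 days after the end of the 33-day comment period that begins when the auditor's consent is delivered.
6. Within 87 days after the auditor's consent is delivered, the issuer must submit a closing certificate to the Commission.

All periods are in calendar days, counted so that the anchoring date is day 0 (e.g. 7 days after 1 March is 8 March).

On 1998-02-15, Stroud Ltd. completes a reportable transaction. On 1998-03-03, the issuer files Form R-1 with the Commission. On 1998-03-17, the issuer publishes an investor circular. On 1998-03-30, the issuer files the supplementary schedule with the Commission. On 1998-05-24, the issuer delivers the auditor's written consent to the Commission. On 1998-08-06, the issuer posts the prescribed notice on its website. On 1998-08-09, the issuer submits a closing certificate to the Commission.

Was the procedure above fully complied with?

No

Step 1 — counting 30 days from 1998-02-15 (when the transaction closes) gives a deadline of 1998-03-17; done 1998-03-03 — timely.
Step 2 — must wait 8 days from 1998-03-03 (when Form R-1 is filed), so not before 1998-03-11; done 1998-03-17 — permitted.
Step 3 — counting 14 days from 1998-03-17 (when the investor circular is published) gives a deadline of 1998-03-31; done 1998-03-30 — timely.
Step 4 — counting 51 days from 1998-03-30 (when the supplementary schedule is filed) gives a deadline of 1998-05-20; 1998-05-24 misses that deadline by 4 days.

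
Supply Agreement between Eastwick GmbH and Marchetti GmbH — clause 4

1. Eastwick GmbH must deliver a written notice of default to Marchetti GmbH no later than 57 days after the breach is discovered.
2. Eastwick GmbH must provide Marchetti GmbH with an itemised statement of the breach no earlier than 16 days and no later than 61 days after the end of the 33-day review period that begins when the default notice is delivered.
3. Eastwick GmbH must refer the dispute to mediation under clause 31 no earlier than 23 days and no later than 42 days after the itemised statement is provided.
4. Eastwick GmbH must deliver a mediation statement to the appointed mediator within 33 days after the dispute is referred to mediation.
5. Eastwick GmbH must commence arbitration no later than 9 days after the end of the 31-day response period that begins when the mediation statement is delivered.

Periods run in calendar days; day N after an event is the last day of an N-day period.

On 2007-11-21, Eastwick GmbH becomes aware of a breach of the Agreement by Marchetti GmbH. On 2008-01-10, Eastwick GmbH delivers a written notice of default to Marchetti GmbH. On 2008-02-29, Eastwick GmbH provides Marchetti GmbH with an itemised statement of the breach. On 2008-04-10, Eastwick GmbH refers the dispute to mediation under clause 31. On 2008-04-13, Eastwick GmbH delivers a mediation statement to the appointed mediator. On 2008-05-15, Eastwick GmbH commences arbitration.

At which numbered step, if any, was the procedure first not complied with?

Step 1: 57 days after 2007-11-21 (when the breach is discovered) is 2008-01-17; 2008-01-10 is within that limit.
Step 2: the window is 16–61 days after 2008-02-12 (end of the 33-day review period, which began when the default notice is delivered on 2008-01-10), so 2008-02-28 through 2008-04-13; 2008-02-29 falls inside that range.
Step 3: the window is 23–42 days after 2008-02-29 (when the itemised statement is provided), so 2008-03-23 through 2008-04-11; 2008-04-10 falls inside that range.
Step 4: 33 days after 2008-04-10 (when the dispute is referred to mediation) is 2008-05-13; done 2008-04-13 — timely.
Step 5: 9 days after 2008-05-14 (end of the 31-day response period, which began when the mediation statement is delivered on 2008-04-13) is 2008-05-23; 2008-05-15 is within that limit.

None — every step was satisfied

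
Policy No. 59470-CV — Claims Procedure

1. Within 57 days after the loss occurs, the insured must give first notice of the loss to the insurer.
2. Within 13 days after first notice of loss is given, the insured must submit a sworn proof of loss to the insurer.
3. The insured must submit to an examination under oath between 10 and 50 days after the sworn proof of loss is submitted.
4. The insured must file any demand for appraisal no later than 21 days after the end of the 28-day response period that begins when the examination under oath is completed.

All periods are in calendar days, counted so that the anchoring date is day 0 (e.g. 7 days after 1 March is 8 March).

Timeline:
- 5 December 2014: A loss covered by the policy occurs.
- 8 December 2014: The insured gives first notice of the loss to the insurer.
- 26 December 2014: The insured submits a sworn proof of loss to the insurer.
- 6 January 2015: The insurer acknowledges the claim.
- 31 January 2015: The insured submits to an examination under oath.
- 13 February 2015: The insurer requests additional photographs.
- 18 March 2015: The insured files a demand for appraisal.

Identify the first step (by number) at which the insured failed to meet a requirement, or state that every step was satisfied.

Step 2

Step 1 — counting 57 days from 5 December 2014 (when the loss occurs) gives a deadline of 31 January 2015; done 8 December 2014 — timely.
Step 2 — counting 13 days from 8 December 2014 (when first notice of loss is given) gives a deadline of 21 December 2014; done 26 December 2014 — 5 days late.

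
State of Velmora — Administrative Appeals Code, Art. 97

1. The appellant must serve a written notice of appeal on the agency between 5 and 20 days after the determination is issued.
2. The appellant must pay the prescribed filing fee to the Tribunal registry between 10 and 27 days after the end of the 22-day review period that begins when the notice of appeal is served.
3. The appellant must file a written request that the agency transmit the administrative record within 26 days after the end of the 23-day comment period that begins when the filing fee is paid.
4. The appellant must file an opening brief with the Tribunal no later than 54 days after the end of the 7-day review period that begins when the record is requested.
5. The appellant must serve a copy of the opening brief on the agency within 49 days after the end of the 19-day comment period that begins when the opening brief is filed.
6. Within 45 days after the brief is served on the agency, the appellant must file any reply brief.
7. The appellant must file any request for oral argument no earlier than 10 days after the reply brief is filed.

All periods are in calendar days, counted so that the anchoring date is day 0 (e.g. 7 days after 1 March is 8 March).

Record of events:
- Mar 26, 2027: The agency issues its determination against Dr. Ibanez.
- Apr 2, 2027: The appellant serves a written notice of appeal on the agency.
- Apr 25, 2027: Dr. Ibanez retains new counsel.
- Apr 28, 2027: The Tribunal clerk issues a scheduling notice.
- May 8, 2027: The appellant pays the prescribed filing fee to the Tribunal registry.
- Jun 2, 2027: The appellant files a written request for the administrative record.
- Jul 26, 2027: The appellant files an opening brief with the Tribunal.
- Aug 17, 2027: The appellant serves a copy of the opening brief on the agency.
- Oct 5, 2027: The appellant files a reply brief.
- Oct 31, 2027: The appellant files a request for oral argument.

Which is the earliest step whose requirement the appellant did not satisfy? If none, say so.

Step 1: the window is 5–20 days after Mar 26, 2027 (when the determination is issued), so Mar 31, 2027 through Apr 15, 2027; Apr 2, 2027 falls inside that range.
Step 2: the window is 10–27 days after Apr 24, 2027 (end of the 22-day review period, which began when the notice of appeal is served on Apr 2, 2027), so May 4, 2027 through May 21, 2027; done May 8, 2027 — within the window.
Step 3: 26 days after May 31, 2027 (end of the 23-day comment period, which began when the filing fee is paid on May 8, 2027) is Jun 26, 2027; Jun 2, 2027 is within that limit.
Step 4: 54 days after Jun 9, 2027 (end of the 7-day review period, which began when the record is requested on Jun 2, 2027) is Aug 2, 2027; completed Jul 26, 2027, before the deadline.
Step 5: 49 days after Aug 14, 2027 (end of the 19-day comment period, which began when the opening brief is filed on Jul 26, 2027) is Oct 2, 2027; done Aug 17, 2027 — timely.
Step 6: 45 days after Aug 17, 2027 (when the brief is served on the agency) is Oct 1, 2027; Oct 5, 2027 misses that deadline by 4 days.

Step 6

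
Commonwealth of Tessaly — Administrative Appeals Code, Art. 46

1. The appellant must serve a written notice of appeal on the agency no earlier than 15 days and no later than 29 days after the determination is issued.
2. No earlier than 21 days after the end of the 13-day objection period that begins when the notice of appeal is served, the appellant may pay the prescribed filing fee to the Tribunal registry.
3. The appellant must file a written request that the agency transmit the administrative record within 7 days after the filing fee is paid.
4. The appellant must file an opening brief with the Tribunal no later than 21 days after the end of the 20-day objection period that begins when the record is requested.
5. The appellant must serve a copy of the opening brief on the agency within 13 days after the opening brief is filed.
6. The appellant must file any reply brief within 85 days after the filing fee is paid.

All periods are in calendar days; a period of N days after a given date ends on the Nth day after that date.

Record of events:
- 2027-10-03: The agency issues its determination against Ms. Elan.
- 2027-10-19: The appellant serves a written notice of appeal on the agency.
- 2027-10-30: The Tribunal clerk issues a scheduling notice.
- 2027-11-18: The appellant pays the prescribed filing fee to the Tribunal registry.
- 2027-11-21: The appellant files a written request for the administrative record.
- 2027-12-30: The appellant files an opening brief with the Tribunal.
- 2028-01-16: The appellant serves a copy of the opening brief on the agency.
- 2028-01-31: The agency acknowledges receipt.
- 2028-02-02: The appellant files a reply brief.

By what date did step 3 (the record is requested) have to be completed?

2027-11-25

Step 3 runs from 2027-11-18, when the filing fee is paid. 7 days after 2027-11-18 is 2027-11-25.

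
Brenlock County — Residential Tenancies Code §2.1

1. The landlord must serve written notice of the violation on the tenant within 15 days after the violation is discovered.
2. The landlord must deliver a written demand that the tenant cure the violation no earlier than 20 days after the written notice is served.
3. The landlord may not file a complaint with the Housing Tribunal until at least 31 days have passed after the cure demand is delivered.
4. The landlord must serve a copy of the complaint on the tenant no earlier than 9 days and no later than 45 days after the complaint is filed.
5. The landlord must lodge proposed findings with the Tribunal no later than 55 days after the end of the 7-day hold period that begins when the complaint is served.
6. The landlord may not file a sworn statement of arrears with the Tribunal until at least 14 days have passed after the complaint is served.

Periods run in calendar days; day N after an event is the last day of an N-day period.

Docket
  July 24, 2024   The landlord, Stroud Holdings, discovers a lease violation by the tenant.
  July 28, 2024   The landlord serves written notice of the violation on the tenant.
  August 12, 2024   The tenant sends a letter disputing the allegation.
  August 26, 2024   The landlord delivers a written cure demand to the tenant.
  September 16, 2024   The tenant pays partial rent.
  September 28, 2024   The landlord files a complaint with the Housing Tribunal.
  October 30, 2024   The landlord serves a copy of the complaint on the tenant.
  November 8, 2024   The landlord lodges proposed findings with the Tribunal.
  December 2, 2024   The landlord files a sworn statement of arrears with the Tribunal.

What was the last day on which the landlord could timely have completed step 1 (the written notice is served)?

August 8, 2024

Step 1 runs from July 24, 2024, when the violation is discovered. 15 days after July 24, 2024 is August 8, 2024.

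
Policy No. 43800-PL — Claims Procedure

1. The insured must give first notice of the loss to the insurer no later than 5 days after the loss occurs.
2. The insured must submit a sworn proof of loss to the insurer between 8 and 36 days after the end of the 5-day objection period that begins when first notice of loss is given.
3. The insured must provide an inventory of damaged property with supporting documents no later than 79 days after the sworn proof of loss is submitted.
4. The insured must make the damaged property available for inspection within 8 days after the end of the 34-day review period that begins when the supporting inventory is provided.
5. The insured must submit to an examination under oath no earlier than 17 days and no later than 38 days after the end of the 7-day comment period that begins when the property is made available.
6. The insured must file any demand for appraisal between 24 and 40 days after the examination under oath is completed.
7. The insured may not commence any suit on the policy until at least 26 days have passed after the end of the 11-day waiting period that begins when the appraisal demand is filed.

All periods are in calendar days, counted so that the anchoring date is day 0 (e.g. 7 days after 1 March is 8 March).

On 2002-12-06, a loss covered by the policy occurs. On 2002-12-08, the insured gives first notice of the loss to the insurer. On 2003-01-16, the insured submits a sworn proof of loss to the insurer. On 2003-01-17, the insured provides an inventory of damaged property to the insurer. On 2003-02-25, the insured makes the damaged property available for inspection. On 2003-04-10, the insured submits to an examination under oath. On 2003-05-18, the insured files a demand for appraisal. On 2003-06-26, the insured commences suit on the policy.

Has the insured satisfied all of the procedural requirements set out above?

Step 1 — counting 5 days from 2002-12-06 (when the loss occurs) gives a deadline of 2002-12-11; 2002-12-08 is within that limit.
Step 2 — 8 and 36 days from 2002-12-13 (end of the 5-day objection period, which began when first notice of loss is given on 2002-12-08) are 2002-12-21 and 2003-01-18 respectively; done 2003-01-16 — within the window.
Step 3 — counting 79 days from 2003-01-16 (when the sworn proof of loss is submitted) gives a deadline of 2003-04-05; 2003-01-17 is within that limit.
Step 4 — counting 8 days from 2003-02-20 (end of the 34-day review period, which began when the supporting inventory is provided on 2003-01-17) gives a deadline of 2003-02-28; 2003-02-25 is within that limit.
Step 5 — 17 and 38 days from 2003-03-04 (end of the 7-day comment period, which began when the property is made available on 2003-02-25) are 2003-03-21 and 2003-04-11 respectively; 2003-04-10 falls inside that range.
Step 6 — 24 and 40 days from 2003-04-10 (when the examination under oath is completed) are 2003-05-04 and 2003-05-20 respectively; done 2003-05-18, which is between those dates.
Step 7 — must wait 26 days from 2003-05-29 (end of the 11-day waiting period, which began when the appraisal demand is filed on 2003-05-18), so not before 2003-06-24; done 2003-06-26, after the minimum wait.

Yes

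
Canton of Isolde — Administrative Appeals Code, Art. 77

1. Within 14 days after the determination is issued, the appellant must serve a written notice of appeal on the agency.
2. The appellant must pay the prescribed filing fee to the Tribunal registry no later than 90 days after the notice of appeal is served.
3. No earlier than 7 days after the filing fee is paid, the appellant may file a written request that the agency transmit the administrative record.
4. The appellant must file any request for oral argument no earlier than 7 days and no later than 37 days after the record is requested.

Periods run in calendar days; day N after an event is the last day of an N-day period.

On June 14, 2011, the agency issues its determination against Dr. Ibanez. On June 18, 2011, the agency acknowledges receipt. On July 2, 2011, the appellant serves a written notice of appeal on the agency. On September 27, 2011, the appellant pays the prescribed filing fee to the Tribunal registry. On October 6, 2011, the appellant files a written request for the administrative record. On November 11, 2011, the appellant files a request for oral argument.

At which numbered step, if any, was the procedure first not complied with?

Step 1

(1) due by June 14, 2011 + 14 days = June 28, 2011; done July 2, 2011 — 4 days late.
Later steps need not be reached.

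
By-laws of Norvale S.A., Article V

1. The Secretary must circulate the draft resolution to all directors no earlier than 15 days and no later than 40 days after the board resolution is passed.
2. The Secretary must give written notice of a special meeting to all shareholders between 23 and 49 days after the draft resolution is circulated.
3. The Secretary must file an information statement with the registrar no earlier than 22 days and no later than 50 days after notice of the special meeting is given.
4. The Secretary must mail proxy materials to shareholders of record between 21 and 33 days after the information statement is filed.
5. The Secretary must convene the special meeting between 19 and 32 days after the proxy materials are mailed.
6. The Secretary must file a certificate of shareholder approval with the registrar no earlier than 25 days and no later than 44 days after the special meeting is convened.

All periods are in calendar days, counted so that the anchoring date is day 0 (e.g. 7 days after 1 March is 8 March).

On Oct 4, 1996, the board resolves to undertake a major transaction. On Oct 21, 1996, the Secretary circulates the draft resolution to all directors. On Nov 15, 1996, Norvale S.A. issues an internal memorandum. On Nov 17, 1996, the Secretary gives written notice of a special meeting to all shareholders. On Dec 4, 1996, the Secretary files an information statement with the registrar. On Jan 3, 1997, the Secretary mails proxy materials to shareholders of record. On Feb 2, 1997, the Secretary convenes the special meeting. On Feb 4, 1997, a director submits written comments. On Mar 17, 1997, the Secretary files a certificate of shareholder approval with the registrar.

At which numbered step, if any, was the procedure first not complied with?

(1) the permitted window runs from Oct 4, 1996 + 15 = Oct 19, 1996 to Oct 4, 1996 + 40 = Nov 13, 1996; Oct 21, 1996 falls inside that range.
(2) the permitted window runs from Oct 21, 1996 + 23 = Nov 13, 1996 to Oct 21, 1996 + 49 = Dec 9, 1996; done Nov 17, 1996 — within the window.
(3) the permitted window runs from Nov 17, 1996 + 22 = Dec 9, 1996 to Nov 17, 1996 + 50 = Jan 6, 1997; done Dec 4, 1996 — 5 days before the window opened.
That is the first point of non-compliance.

Step 3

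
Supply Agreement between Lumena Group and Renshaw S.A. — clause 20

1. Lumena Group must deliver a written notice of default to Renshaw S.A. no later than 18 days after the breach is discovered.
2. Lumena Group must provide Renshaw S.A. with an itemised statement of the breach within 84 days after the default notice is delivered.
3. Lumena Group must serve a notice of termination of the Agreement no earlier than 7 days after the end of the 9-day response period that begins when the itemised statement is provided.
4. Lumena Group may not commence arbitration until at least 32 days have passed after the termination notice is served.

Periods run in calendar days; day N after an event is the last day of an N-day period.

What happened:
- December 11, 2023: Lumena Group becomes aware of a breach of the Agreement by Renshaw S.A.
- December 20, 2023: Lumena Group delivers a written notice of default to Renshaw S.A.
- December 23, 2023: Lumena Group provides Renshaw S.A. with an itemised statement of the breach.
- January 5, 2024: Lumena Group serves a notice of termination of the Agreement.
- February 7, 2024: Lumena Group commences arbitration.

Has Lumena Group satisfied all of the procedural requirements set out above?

Step 1 — counting 18 days from December 11, 2023 (when the breach is discovered) gives a deadline of December 29, 2023; December 20, 2023 is within that limit.
Step 2 — counting 84 days from December 20, 2023 (when the default notice is delivered) gives a deadline of March 13, 2024; done December 23, 2023 — timely.
Step 3 — must wait 7 days from January 1, 2024 (end of the 9-day response period, which began when the itemised statement is provided on December 23, 2023), so not before January 8, 2024; acted on January 5, 2024, 3 days prematurely.

No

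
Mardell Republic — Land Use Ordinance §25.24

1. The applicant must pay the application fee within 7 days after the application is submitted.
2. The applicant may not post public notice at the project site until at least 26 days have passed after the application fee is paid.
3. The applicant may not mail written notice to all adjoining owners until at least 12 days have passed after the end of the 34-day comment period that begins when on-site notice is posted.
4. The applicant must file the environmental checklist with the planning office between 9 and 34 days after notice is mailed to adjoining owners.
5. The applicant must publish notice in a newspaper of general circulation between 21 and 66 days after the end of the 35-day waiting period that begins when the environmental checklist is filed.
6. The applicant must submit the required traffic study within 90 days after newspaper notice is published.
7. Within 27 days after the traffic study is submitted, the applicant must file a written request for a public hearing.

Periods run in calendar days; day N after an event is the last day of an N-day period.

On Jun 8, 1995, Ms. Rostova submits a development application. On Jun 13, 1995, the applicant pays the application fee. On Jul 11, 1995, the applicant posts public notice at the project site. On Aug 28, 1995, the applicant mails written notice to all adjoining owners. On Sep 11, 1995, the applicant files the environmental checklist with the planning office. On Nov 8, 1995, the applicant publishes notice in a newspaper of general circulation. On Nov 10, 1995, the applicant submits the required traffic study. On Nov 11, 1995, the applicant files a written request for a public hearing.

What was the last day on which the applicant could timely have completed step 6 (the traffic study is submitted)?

Feb 6, 1996

Step 6 runs from Nov 8, 1995, when newspaper notice is published. 90 days after Nov 8, 1995 is Feb 6, 1996.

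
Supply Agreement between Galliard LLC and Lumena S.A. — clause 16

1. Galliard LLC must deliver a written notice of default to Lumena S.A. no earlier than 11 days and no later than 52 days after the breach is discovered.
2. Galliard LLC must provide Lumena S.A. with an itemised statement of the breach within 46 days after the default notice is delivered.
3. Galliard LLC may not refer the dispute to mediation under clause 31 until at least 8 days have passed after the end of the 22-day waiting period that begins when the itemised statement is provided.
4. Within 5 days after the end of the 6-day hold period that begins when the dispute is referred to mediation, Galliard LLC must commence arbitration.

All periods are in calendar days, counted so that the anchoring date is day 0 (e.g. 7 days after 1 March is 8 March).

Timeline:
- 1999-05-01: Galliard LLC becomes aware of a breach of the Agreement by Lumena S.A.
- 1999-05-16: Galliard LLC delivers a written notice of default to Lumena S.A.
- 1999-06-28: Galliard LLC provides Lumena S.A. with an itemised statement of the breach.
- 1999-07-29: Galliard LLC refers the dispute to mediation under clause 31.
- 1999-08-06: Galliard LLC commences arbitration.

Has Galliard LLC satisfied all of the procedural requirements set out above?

Step 1 — 11 and 52 days from 1999-05-01 (when the breach is discovered) are 1999-05-12 and 1999-06-22 respectively; done 1999-05-16, which is between those dates.
Step 2 — counting 46 days from 1999-05-16 (when the default notice is delivered) gives a deadline of 1999-07-01; completed 1999-06-28, before the deadline.
Step 3 — must wait 8 days from 1999-07-20 (end of the 22-day waiting period, which began when the itemised statement is provided on 1999-06-28), so not before 1999-07-28; done 1999-07-29, after the minimum wait.
Step 4 — counting 5 days from 1999-08-04 (end of the 6-day hold period, which began when the dispute is referred to mediation on 1999-07-29) gives a deadline of 1999-08-09; done 1999-08-06 — timely.

Yes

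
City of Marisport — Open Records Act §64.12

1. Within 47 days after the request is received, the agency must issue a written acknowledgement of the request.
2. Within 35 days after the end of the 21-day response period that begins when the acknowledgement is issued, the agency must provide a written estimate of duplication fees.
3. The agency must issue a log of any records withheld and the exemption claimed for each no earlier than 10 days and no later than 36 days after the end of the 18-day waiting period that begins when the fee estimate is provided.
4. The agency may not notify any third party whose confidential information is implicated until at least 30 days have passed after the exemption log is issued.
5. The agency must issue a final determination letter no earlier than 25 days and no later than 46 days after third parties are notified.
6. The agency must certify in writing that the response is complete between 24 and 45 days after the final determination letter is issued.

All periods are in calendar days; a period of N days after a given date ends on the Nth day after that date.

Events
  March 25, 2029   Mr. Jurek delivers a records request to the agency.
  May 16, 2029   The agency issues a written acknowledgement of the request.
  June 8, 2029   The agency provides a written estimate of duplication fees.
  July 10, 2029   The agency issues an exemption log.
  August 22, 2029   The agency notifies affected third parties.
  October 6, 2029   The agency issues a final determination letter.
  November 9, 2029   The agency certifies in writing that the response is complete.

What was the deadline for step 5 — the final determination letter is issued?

October 7, 2029

Step 5 runs from August 22, 2029, when third parties are notified. The window is 25–46 days after August 22, 2029; it closes on October 7, 2029.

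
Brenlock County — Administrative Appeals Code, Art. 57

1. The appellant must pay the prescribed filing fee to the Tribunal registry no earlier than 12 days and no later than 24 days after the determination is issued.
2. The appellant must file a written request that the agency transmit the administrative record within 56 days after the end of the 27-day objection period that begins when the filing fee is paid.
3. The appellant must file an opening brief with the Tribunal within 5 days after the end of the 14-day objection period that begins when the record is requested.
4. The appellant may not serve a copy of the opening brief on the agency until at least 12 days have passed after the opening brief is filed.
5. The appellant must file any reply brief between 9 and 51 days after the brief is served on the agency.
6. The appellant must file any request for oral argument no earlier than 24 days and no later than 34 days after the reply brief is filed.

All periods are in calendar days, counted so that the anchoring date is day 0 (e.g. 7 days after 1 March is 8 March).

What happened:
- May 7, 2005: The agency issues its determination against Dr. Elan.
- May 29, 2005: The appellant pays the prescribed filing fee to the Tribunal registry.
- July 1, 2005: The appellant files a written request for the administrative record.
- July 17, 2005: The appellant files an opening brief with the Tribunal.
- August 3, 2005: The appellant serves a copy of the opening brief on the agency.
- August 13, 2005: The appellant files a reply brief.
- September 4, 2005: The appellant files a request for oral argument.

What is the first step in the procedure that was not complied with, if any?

Step 1 — 12 and 24 days from May 7, 2005 (when the determination is issued) are May 19, 2005 and May 31, 2005 respectively; done May 29, 2005, which is between those dates.
Step 2 — counting 56 days from June 25, 2005 (end of the 27-day objection period, which began when the filing fee is paid on May 29, 2005) gives a deadline of August 20, 2005; done July 1, 2005 — timely.
Step 3 — counting 5 days from July 15, 2005 (end of the 14-day objection period, which began when the record is requested on July 1, 2005) gives a deadline of July 20, 2005; done July 17, 2005 — timely.
Step 4 — must wait 12 days from July 17, 2005 (when the opening brief is filed), so not before July 29, 2005; August 3, 2005 is on or after that date.
Step 5 — 9 and 51 days from August 3, 2005 (when the brief is served on the agency) are August 12, 2005 and September 23, 2005 respectively; done August 13, 2005, which is between those dates.
Step 6 — 24 and 34 days from August 13, 2005 (when the reply brief is filed) are September 6, 2005 and September 16, 2005 respectively; done September 4, 2005 — 2 days before the window opened.
No need to go further; step 6 was not satisfied.

Step 6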